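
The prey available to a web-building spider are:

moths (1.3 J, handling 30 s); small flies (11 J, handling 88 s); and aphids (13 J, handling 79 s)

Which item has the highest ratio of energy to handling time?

In descending order of E/h:
aphids: 13/79 = 0.165 J/s
small flies: 11/88 = 0.125 J/s
moths: 1.3/30 = 0.0433 J/s

aphids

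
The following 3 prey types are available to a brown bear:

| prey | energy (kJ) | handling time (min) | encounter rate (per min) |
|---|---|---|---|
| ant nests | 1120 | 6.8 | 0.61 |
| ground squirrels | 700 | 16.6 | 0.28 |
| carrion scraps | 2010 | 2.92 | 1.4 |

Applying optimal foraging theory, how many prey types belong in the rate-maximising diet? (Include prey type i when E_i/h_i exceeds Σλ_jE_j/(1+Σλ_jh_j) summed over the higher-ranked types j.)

1

Rank by E/h (kJ/min): carrion scraps 688, ant nests 165, ground squirrels 42.2. Include each in turn until the next type's E/h falls below the running intake rate.
Rate on top 1: 553.1. ant nests: 165 < 553.1 → exclude; stop.
Optimal diet: carrion scraps — 1 of 3 types.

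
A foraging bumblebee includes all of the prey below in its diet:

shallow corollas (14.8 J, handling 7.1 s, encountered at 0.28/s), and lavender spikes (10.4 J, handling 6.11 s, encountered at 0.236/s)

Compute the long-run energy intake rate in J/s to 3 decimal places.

Energy encountered per unit search time: 0.28×14.8 + 0.236×10.4 = 6.598 J/s.
Handling time per unit search time: 0.28×7.1 + 0.236×6.11 = 3.43.
Rate = 6.598/(1 + 3.43) = 1.489 J/s.

1.489 J/s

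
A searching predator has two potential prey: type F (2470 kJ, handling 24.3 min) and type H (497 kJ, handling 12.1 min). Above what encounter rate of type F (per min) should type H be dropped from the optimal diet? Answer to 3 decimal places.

Drop type H once their profitability E₂/h₂ falls below the rate achievable on type F alone: E₂/h₂ = λE₁/(1 + λh₁).
Solve for λ: λE₁h₂ = E₂(1 + λh₁) → λ(E₁h₂ − E₂h₁) = E₂ → λ = E₂/(E₁h₂ − E₂h₁).
λ = 497/(2470×12.1 − 497×24.3) = 497/1.781e+04 = 0.02791 per min.

0.028 per min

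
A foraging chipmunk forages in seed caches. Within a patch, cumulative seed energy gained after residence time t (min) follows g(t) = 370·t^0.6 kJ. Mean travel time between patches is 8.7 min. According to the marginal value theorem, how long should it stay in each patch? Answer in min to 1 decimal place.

13.0 min

Maximise g(t)/(T+t): set derivative to zero → g'(t)(T+t) = g(t).
g'(t) = 0.6·370·t^-0.4. Setting 0.6·370·t^-0.4 = 370·t^0.6/(8.7+t) gives 0.6(8.7+t) = t, so 0.40·t = 0.6×8.7.
t* = 0.6×8.7/0.40 = 13.05 min.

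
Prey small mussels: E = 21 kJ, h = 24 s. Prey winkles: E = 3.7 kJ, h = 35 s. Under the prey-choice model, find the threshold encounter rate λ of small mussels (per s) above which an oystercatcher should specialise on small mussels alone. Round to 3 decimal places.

0.006 per s

At the threshold, the rate on small mussels alone equals the profitability of winkles: λ·21/(1 + λ·24) = 3.7/35 = 0.1057.
Rearranging, λ(21 − 0.1057×24) = 0.1057, so λ = 0.1057/18.46 = 0.005726 per s.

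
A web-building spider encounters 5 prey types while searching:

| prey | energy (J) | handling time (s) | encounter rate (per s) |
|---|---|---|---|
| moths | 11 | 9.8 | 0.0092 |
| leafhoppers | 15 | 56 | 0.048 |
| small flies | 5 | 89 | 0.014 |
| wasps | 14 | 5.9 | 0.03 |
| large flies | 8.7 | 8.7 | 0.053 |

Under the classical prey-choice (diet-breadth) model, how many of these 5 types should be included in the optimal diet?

3

Rank by E/h (J/s): wasps 2.37, moths 1.12, large flies 1, leafhoppers 0.268, small flies 0.0562. Include each in turn until the next type's E/h falls below the running intake rate.
Rate on top 1: 0.3568. moths: 1.12 > 0.3568 → include.
Rate on top 2: 0.4113. large flies: 1 > 0.4113 → include.
Rate on top 3: 0.5684. leafhoppers: 0.268 < 0.5684 → exclude; stop.
Optimal diet: wasps, moths, large flies — 3 of 5 types.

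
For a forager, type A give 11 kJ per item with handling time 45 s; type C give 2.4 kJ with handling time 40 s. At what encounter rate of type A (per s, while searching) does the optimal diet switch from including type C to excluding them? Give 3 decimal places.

Drop type C once their profitability E₂/h₂ falls below the rate achievable on type A alone: E₂/h₂ = λE₁/(1 + λh₁).
Solve for λ: λE₁h₂ = E₂(1 + λh₁) → λ(E₁h₂ − E₂h₁) = E₂ → λ = E₂/(E₁h₂ − E₂h₁).
λ = 2.4/(11×40 − 2.4×45) = 2.4/332 = 0.007229 per s.

0.007 per s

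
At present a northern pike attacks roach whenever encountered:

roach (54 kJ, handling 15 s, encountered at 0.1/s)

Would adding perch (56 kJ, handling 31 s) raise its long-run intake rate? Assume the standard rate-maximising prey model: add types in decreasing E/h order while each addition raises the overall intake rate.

No

Current rate: (0.1×54)/(1 + 0.1×15) = 2.16 kJ/s.
Profitability of perch: 56/31 = 1.806 kJ/s.
Since 1.806 < R, time spent handling perch is better spent searching.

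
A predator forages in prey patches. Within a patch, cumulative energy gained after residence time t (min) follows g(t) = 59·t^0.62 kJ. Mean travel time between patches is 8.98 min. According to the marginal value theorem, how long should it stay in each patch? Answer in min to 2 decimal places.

Maximise g(t)/(T+t): set derivative to zero → g'(t)(T+t) = g(t).
g'(t) = 0.62·59·t^-0.38. Setting 0.62·59·t^-0.38 = 59·t^0.62/(8.98+t) gives 0.62(8.98+t) = t, so 0.38·t = 0.62×8.98.
t* = 0.62×8.98/0.38 = 14.65 min.

14.65 min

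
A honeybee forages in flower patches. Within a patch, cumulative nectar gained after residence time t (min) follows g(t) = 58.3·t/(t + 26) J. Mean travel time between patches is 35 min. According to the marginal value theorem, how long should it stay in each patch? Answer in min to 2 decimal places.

Optimal t* satisfies g'(t*) = g(t*)/(T + t*).
g'(t) = 58.3·26/(t + 26)². Setting 58.3·26/(t+26)² = 58.3t/[(t+26)(35+t)] gives 26(35+t) = t(t+26), so t² = 26×35 = 910.
t* = √910 = 30.17 min.

30.17 min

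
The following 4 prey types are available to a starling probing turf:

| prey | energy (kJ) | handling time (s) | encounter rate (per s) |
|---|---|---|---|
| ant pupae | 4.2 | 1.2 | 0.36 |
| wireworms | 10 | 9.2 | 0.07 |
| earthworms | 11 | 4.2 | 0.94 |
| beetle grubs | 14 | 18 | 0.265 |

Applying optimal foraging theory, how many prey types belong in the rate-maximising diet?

2

Profitabilities (E/h, kJ/s): ant pupae 3.5, earthworms 2.62, wireworms 1.09, beetle grubs 0.778. Add prey in this order while the next type's profitability exceeds the intake rate on those already taken.
Rate on top 1: 1.056. earthworms: 2.62 > 1.056 → include.
Rate on top 2: 2.203. wireworms: 1.09 < 2.203 → exclude; stop.
Optimal diet: ant pupae, earthworms — 2 of 4 types.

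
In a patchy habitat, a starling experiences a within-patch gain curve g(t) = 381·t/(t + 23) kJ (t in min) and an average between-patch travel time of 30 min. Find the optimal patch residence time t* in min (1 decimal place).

26.3 min

Maximise g(t)/(T+t): set derivative to zero → g'(t)(T+t) = g(t).
g'(t) = 381·23/(t + 23)². Setting 381·23/(t+23)² = 381t/[(t+23)(30+t)] gives 23(30+t) = t(t+23), so t² = 23×30 = 690.
t* = √690 = 26.27 min.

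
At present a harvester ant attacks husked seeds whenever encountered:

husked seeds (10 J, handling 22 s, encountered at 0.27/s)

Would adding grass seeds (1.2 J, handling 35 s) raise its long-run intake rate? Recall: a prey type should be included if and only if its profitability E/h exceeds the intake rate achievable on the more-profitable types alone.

Current rate: (0.27×10)/(1 + 0.27×22) = 0.389 J/s.
Profitability of grass seeds: 1.2/35 = 0.03429 J/s.
0.03429 < 0.389, so adding grass seeds would lower the average — exclude it.

No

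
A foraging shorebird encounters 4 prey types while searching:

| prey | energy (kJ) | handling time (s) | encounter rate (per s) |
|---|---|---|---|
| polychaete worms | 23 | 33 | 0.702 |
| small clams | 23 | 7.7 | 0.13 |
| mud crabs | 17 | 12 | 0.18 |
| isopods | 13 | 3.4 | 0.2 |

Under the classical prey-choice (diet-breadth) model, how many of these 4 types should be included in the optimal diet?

2

Rank by E/h (kJ/s): isopods 3.82, small clams 2.99, mud crabs 1.42, polychaete worms 0.697. Include each in turn until the next type's E/h falls below the running intake rate.
Rate on top 1: 1.548. small clams: 2.99 > 1.548 → include.
Rate on top 2: 2.085. mud crabs: 1.42 < 2.085 → exclude; stop.
Optimal diet: isopods, small clams — 2 of 4 types.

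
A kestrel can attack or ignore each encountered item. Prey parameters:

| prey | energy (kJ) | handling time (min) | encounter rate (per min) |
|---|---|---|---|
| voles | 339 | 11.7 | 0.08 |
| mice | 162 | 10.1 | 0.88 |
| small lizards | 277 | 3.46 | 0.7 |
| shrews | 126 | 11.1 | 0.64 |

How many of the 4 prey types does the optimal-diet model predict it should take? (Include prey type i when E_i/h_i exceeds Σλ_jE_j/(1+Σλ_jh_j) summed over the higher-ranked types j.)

1

E/h in descending order: small lizards 80.1, voles 29, mice 16, shrews 11.4 kJ/min. The optimal diet is the largest prefix of this list for which every included type satisfies E_i/h_i > R on the types above it.
Rate on top 1: 56.66. voles: 29 < 56.66 → exclude; stop.
Optimal diet: small lizards — 1 of 4 types.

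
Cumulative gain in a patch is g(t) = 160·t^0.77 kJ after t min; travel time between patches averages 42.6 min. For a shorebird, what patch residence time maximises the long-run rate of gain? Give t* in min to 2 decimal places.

Optimal t* satisfies g'(t*) = g(t*)/(T + t*).
g'(t) = 0.77·160·t^-0.23. Setting 0.77·160·t^-0.23 = 160·t^0.77/(42.6+t) gives 0.77(42.6+t) = t, so 0.23·t = 0.77×42.6.
t* = 0.77×42.6/0.23 = 142.6 min.

142.62 min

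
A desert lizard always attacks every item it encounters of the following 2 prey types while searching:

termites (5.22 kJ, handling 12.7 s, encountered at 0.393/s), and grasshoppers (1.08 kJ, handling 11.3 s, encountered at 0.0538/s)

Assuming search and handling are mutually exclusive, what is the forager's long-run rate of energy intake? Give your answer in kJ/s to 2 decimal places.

0.32 kJ/s

R = (0.393×5.22 + 0.0538×1.08) / (1 + 0.393×12.7 + 0.0538×11.3) = 2.11/6.599 = 0.3197 kJ/s.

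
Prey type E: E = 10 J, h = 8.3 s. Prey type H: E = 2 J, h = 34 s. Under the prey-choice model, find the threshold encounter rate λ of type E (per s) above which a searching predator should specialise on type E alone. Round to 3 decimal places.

0.006 per s

At the threshold, the rate on type E alone equals the profitability of type H: λ·10/(1 + λ·8.3) = 2/34 = 0.05882.
Rearranging, λ(10 − 0.05882×8.3) = 0.05882, so λ = 0.05882/9.512 = 0.006184 per s.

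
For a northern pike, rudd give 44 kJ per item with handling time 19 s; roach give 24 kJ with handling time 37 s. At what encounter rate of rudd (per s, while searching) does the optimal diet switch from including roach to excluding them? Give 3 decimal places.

The zero-one rule: include roach iff E₂/h₂ > λE₁/(1+λh₁). Equality gives the switch point.
λE₁h₂ = E₂ + λE₂h₁ ⇒ λ = E₂/(E₁h₂ − E₂h₁) = 24/(1628 − 456) = 0.02048 per s.

0.020 per s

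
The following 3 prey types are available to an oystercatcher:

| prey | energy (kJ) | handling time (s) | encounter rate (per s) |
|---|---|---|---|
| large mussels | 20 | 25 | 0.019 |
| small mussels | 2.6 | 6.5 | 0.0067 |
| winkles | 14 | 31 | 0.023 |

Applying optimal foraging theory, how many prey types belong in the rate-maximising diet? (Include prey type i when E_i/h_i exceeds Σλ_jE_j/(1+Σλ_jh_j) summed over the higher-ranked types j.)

Rank by E/h (kJ/s): large mussels 0.8, winkles 0.452, small mussels 0.4. Include each in turn until the next type's E/h falls below the running intake rate.
Rate on top 1: 0.2576. winkles: 0.452 > 0.2576 → include.
Rate on top 2: 0.3208. small mussels: 0.4 > 0.3208 → include.
Optimal diet: large mussels, winkles, small mussels — 3 of 3 types.

3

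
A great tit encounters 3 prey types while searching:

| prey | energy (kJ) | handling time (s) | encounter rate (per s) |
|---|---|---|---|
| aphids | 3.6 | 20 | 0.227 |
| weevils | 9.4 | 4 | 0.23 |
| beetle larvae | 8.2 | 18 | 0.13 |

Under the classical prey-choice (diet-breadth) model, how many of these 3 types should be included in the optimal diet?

1

Profitabilities (E/h, kJ/s): weevils 2.35, beetle larvae 0.456, aphids 0.18. Add prey in this order while the next type's profitability exceeds the intake rate on those already taken.
Rate on top 1: 1.126. beetle larvae: 0.456 < 1.126 → exclude; stop.
Optimal diet: weevils — 1 of 3 types.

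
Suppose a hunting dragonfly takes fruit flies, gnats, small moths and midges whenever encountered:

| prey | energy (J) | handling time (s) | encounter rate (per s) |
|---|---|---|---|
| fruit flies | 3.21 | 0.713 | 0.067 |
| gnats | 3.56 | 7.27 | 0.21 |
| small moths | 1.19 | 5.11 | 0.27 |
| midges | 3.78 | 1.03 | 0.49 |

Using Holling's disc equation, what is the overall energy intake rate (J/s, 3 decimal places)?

0.703 J/s

R = Σλ_iE_i / (1 + Σλ_ih_i)
Numerator: 0.067×3.21 + 0.21×3.56 + 0.27×1.19 + 0.49×3.78 = 3.136
Denominator: 1 + 0.067×0.713 + 0.21×7.27 + 0.27×5.11 + 0.49×1.03 = 4.459
R = 3.136/4.459 = 0.7034 J/s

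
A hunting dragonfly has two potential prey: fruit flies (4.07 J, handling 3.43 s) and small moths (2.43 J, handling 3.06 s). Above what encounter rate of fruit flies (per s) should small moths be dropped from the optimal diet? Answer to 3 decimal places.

At the threshold, the rate on fruit flies alone equals the profitability of small moths: λ·4.07/(1 + λ·3.43) = 2.43/3.06 = 0.7941.
Rearranging, λ(4.07 − 0.7941×3.43) = 0.7941, so λ = 0.7941/1.346 = 0.5899 per s.

0.590 per s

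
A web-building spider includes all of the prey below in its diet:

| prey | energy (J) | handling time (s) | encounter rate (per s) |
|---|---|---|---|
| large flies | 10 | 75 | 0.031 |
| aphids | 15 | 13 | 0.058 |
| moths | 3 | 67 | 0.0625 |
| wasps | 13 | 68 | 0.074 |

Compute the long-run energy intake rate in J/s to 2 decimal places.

0.18 J/s

R = Σλ_iE_i / (1 + Σλ_ih_i)
Numerator: 0.031×10 + 0.058×15 + 0.0625×3 + 0.074×13 = 2.329
Denominator: 1 + 0.031×75 + 0.058×13 + 0.0625×67 + 0.074×68 = 13.3
R = 2.329/13.3 = 0.1752 J/s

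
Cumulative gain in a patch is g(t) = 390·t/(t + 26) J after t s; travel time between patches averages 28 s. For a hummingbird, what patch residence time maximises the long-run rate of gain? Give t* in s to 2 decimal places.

Optimal t* satisfies g'(t*) = g(t*)/(T + t*).
g'(t) = 390·26/(t + 26)². Setting 390·26/(t+26)² = 390t/[(t+26)(28+t)] gives 26(28+t) = t(t+26), so t² = 26×28 = 728.
t* = √728 = 26.98 s.

26.98 s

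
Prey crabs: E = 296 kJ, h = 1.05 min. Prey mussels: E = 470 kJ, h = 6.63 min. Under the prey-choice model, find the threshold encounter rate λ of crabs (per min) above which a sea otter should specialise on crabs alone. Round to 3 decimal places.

0.320 per min

Drop mussels once their profitability E₂/h₂ falls below the rate achievable on crabs alone: E₂/h₂ = λE₁/(1 + λh₁).
Solve for λ: λE₁h₂ = E₂(1 + λh₁) → λ(E₁h₂ − E₂h₁) = E₂ → λ = E₂/(E₁h₂ − E₂h₁).
λ = 470/(296×6.63 − 470×1.05) = 470/1469 = 0.3199 per min.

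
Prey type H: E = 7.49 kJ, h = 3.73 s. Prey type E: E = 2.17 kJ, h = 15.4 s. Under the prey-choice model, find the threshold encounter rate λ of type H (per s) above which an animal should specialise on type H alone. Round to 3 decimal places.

At the threshold, the rate on type H alone equals the profitability of type E: λ·7.49/(1 + λ·3.73) = 2.17/15.4 = 0.1409.
Rearranging, λ(7.49 − 0.1409×3.73) = 0.1409, so λ = 0.1409/6.964 = 0.02023 per s.

0.020 per s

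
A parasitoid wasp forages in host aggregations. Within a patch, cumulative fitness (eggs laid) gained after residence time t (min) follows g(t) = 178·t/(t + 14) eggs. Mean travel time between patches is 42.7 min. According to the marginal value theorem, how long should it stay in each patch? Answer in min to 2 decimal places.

By the marginal value theorem, leave when the instantaneous gain rate g'(t) equals the habitat-wide average g(t)/(T + t).
g'(t) = 178·14/(t + 14)². Setting 178·14/(t+14)² = 178t/[(t+14)(42.7+t)] gives 14(42.7+t) = t(t+14), so t² = 14×42.7 = 597.8.
t* = √597.8 = 24.45 min.

24.45 min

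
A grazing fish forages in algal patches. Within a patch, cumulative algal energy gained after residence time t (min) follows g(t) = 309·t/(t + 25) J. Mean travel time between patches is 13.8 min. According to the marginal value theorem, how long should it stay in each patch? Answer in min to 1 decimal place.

18.6 min

Optimal t* satisfies g'(t*) = g(t*)/(T + t*).
g'(t) = 309·25/(t + 25)². Setting 309·25/(t+25)² = 309t/[(t+25)(13.8+t)] gives 25(13.8+t) = t(t+25), so t² = 25×13.8 = 345.
t* = √345 = 18.57 min.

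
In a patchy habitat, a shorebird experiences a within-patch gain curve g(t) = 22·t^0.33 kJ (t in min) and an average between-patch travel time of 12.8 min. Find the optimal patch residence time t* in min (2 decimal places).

Maximise g(t)/(T+t): set derivative to zero → g'(t)(T+t) = g(t).
g'(t) = 0.33·22·t^-0.67. Setting 0.33·22·t^-0.67 = 22·t^0.33/(12.8+t) gives 0.33(12.8+t) = t, so 0.67·t = 0.33×12.8.
t* = 0.33×12.8/0.67 = 6.304 min.

6.30 min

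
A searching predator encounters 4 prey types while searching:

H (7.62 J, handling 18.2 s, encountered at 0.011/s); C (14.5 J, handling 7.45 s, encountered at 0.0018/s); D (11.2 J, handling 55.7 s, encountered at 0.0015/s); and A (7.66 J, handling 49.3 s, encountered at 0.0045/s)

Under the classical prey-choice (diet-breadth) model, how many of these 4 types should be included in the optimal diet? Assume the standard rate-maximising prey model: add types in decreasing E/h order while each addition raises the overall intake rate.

4

Profitabilities (E/h, J/s): C 1.95, H 0.419, D 0.201, A 0.155. Add prey in this order while the next type's profitability exceeds the intake rate on those already taken.
Rate on top 1: 0.02575. H: 0.419 > 0.02575 → include.
Rate on top 2: 0.09057. D: 0.201 > 0.09057 → include.
Rate on top 3: 0.09769. A: 0.155 > 0.09769 → include.
Optimal diet: C, H, D, A — 4 of 4 types.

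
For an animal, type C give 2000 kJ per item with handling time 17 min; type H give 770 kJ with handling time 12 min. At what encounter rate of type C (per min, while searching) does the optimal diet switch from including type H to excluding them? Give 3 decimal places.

At the threshold, the rate on type C alone equals the profitability of type H: λ·2000/(1 + λ·17) = 770/12 = 64.17.
Rearranging, λ(2000 − 64.17×17) = 64.17, so λ = 64.17/909.2 = 0.07058 per min.

0.071 per min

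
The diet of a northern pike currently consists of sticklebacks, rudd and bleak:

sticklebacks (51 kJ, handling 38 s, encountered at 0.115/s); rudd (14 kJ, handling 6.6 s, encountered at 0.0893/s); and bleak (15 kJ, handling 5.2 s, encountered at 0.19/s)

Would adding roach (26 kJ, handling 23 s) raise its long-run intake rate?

Intake rate on the current diet: R = (0.115×51 + 0.0893×14 + 0.19×15) / (1 + 0.115×38 + 0.0893×6.6 + 0.19×5.2) = 9.965/6.947 = 1.434 kJ/s.
Profitability of roach: 26/23 = 1.13 kJ/s.
Since 1.13 < R, time spent handling roach is better spent searching.

No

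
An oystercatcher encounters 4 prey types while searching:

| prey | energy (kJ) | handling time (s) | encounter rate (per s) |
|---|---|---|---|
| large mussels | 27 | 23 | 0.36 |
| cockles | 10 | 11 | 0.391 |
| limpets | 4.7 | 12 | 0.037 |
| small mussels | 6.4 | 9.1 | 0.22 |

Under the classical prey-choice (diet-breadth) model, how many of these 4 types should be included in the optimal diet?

1

Profitabilities (E/h, kJ/s): large mussels 1.17, cockles 0.909, small mussels 0.703, limpets 0.392. Add prey in this order while the next type's profitability exceeds the intake rate on those already taken.
Rate on top 1: 1.047. cockles: 0.909 < 1.047 → exclude; stop.
Optimal diet: large mussels — 1 of 4 types.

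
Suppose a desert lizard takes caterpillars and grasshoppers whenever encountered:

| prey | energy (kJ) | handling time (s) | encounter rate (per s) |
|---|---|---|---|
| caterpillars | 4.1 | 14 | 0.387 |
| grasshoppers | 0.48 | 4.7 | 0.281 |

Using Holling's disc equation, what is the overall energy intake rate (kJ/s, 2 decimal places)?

R = (0.387×4.1 + 0.281×0.48) / (1 + 0.387×14 + 0.281×4.7) = 1.722/7.739 = 0.2225 kJ/s.

0.22 kJ/s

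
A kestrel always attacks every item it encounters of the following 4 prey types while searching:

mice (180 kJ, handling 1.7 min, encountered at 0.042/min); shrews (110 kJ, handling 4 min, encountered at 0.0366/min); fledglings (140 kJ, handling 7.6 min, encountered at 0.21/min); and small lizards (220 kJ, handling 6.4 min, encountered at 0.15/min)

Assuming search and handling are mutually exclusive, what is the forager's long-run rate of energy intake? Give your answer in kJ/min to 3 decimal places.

19.605 kJ/min

R = Σλ_iE_i / (1 + Σλ_ih_i)
Numerator: 0.042×180 + 0.0366×110 + 0.21×140 + 0.15×220 = 73.99
Denominator: 1 + 0.042×1.7 + 0.0366×4 + 0.21×7.6 + 0.15×6.4 = 3.774
R = 73.99/3.774 = 19.61 kJ/min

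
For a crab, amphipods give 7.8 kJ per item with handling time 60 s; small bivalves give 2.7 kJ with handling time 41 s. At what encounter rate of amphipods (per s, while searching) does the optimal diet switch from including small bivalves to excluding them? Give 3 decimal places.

Drop small bivalves once their profitability E₂/h₂ falls below the rate achievable on amphipods alone: E₂/h₂ = λE₁/(1 + λh₁).
Solve for λ: λE₁h₂ = E₂(1 + λh₁) → λ(E₁h₂ − E₂h₁) = E₂ → λ = E₂/(E₁h₂ − E₂h₁).
λ = 2.7/(7.8×41 − 2.7×60) = 2.7/157.8 = 0.01711 per s.

0.017 per s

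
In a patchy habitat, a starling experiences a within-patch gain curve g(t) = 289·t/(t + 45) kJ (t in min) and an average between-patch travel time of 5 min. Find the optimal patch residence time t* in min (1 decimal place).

By the marginal value theorem, leave when the instantaneous gain rate g'(t) equals the habitat-wide average g(t)/(T + t).
g'(t) = 289·45/(t + 45)². Setting 289·45/(t+45)² = 289t/[(t+45)(5+t)] gives 45(5+t) = t(t+45), so t² = 45×5 = 225.
t* = √225 = 15 min.

15.0 min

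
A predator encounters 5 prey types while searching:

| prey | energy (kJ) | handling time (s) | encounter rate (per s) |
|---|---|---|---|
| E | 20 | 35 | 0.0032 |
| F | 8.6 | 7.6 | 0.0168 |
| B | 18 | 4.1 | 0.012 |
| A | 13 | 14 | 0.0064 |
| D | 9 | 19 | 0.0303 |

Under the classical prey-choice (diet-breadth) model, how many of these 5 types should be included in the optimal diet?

Rank by E/h (kJ/s): B 4.39, F 1.13, A 0.929, E 0.571, D 0.474. Include each in turn until the next type's E/h falls below the running intake rate.
Rate on top 1: 0.2059. F: 1.13 > 0.2059 → include.
Rate on top 2: 0.3063. A: 0.929 > 0.3063 → include.
Rate on top 3: 0.3503. E: 0.571 > 0.3503 → include.
Rate on top 4: 0.3683. D: 0.474 > 0.3683 → include.
Optimal diet: B, F, A, E, D — 5 of 5 types.

5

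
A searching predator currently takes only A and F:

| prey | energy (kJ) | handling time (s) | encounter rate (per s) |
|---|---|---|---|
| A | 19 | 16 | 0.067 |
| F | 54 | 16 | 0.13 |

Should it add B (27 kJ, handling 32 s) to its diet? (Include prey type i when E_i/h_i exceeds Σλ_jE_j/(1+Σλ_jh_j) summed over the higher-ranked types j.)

Intake rate on the current diet: R = (0.067×19 + 0.13×54) / (1 + 0.067×16 + 0.13×16) = 8.293/4.152 = 1.997 kJ/s.
B: E/h = 27/32 = 0.8438 kJ/s.
0.8438 < 1.997, so adding B would lower the average — exclude it.

No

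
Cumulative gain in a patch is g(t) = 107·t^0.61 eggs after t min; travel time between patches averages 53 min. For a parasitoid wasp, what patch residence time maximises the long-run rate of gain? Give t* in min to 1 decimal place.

Maximise g(t)/(T+t): set derivative to zero → g'(t)(T+t) = g(t).
g'(t) = 0.61·107·t^-0.39. Setting 0.61·107·t^-0.39 = 107·t^0.61/(53+t) gives 0.61(53+t) = t, so 0.39·t = 0.61×53.
t* = 0.61×53/0.39 = 82.9 min.

82.9 min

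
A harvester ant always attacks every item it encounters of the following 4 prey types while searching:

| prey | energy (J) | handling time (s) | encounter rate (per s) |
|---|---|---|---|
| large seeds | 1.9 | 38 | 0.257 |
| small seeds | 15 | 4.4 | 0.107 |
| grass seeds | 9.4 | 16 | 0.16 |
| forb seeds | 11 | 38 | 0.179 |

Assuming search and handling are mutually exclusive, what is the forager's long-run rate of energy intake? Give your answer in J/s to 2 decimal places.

R = Σλ_iE_i / (1 + Σλ_ih_i)
Numerator: 0.257×1.9 + 0.107×15 + 0.16×9.4 + 0.179×11 = 5.566
Denominator: 1 + 0.257×38 + 0.107×4.4 + 0.16×16 + 0.179×38 = 20.6
R = 5.566/20.6 = 0.2702 J/s

0.27 J/s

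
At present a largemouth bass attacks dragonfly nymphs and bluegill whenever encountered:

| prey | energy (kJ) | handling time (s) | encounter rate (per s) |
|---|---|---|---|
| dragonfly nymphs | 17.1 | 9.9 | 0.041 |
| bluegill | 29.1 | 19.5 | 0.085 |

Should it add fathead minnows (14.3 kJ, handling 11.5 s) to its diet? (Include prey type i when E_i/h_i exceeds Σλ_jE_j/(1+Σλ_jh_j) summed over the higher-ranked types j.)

Yes

Current rate: (0.041×17.1 + 0.085×29.1)/(1 + 0.041×9.9 + 0.085×19.5) = 1.036 kJ/s.
fathead minnows: E/h = 14.3/11.5 = 1.243 kJ/s.
1.243 > 1.036, so adding fathead minnows raises the average — include it.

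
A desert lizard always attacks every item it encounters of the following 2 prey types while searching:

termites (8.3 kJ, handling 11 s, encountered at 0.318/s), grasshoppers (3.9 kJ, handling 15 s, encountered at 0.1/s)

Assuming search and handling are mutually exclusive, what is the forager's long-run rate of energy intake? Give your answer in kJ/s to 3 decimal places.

R = Σλ_iE_i / (1 + Σλ_ih_i)
Numerator: 0.318×8.3 + 0.1×3.9 = 3.029
Denominator: 1 + 0.318×11 + 0.1×15 = 5.998
R = 3.029/5.998 = 0.5051 kJ/s

0.505 kJ/s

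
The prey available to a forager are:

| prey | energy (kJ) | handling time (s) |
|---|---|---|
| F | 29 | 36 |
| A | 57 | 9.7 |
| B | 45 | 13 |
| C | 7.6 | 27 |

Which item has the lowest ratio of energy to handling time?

In descending order of E/h:
A: 57/9.7 = 5.88 kJ/s
B: 45/13 = 3.46 kJ/s
F: 29/36 = 0.806 kJ/s
C: 7.6/27 = 0.281 kJ/s

C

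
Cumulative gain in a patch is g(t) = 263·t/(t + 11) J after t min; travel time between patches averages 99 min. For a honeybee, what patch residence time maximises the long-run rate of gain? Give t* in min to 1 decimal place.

33.0 min

Optimal t* satisfies g'(t*) = g(t*)/(T + t*).
g'(t) = 263·11/(t + 11)². Setting 263·11/(t+11)² = 263t/[(t+11)(99+t)] gives 11(99+t) = t(t+11), so t² = 11×99 = 1089.
t* = √1089 = 33 min.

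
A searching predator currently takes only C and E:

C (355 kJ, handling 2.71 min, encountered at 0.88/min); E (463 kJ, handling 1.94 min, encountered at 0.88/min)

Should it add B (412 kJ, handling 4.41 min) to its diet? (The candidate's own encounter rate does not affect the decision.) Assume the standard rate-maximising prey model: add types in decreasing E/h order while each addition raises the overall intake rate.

Current rate: (0.88×355 + 0.88×463)/(1 + 0.88×2.71 + 0.88×1.94) = 141.4 kJ/min.
Profitability of B: 412/4.41 = 93.42 kJ/min.
Since 93.42 < R, time spent handling B is better spent searching.

No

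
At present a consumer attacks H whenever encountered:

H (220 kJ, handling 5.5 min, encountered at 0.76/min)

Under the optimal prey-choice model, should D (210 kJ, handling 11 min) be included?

Intake rate on the current diet: R = (0.76×220) / (1 + 0.76×5.5) = 167.2/5.18 = 32.28 kJ/min.
D: E/h = 210/11 = 19.09 kJ/min.
Since 19.09 < R, time spent handling D is better spent searching.

No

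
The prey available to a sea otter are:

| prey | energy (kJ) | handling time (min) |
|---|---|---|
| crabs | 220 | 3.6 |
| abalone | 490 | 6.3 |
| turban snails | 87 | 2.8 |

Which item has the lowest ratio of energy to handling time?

turban snails

Profitability E/h (kJ/min): crabs = 220/3.6 = 61.1, abalone = 490/6.3 = 77.8, turban snails = 87/2.8 = 31.1.
Ranked: abalone > crabs > turban snails.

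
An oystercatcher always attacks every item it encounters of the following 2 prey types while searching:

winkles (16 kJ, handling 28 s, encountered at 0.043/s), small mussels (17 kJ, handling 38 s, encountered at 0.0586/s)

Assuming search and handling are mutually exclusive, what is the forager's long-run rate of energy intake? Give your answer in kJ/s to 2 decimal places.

0.38 kJ/s

R = Σλ_iE_i / (1 + Σλ_ih_i)
Numerator: 0.043×16 + 0.0586×17 = 1.684
Denominator: 1 + 0.043×28 + 0.0586×38 = 4.431
R = 1.684/4.431 = 0.3801 kJ/s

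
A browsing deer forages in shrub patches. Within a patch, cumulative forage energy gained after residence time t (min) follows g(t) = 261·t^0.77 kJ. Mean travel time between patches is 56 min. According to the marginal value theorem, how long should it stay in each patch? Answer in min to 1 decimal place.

187.5 min

Maximise g(t)/(T+t): set derivative to zero → g'(t)(T+t) = g(t).
g'(t) = 0.77·261·t^-0.23. Setting 0.77·261·t^-0.23 = 261·t^0.77/(56+t) gives 0.77(56+t) = t, so 0.23·t = 0.77×56.
t* = 0.77×56/0.23 = 187.5 min.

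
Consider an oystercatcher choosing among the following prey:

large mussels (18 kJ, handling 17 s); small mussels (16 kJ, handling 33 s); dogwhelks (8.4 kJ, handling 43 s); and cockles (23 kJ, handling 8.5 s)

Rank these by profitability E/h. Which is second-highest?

In descending order of E/h:
cockles: 23/8.5 = 2.71 kJ/s
large mussels: 18/17 = 1.06 kJ/s
small mussels: 16/33 = 0.485 kJ/s
dogwhelks: 8.4/43 = 0.195 kJ/s

large mussels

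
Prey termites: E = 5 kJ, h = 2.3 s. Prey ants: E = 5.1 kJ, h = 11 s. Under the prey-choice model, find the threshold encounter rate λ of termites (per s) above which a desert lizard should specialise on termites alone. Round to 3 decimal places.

0.118 per s

At the threshold, the rate on termites alone equals the profitability of ants: λ·5/(1 + λ·2.3) = 5.1/11 = 0.4636.
Rearranging, λ(5 − 0.4636×2.3) = 0.4636, so λ = 0.4636/3.934 = 0.1179 per s.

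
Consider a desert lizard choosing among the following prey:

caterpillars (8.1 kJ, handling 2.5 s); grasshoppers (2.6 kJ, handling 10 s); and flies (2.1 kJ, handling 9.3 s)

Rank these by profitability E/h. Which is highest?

In descending order of E/h:
caterpillars: 8.1/2.5 = 3.24 kJ/s
grasshoppers: 2.6/10 = 0.26 kJ/s
flies: 2.1/9.3 = 0.226 kJ/s

caterpillars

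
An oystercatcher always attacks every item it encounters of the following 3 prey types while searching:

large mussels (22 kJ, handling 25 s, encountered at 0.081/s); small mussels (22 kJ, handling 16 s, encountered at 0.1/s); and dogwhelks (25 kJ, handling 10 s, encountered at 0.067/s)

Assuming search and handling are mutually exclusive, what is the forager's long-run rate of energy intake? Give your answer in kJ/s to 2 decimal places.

1.07 kJ/s

R = Σλ_iE_i / (1 + Σλ_ih_i)
Numerator: 0.081×22 + 0.1×22 + 0.067×25 = 5.657
Denominator: 1 + 0.081×25 + 0.1×16 + 0.067×10 = 5.295
R = 5.657/5.295 = 1.068 kJ/s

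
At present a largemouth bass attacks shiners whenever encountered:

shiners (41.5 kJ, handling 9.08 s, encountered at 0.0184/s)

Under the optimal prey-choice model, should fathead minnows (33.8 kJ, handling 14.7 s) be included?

Yes

Intake rate on the current diet: R = (0.0184×41.5) / (1 + 0.0184×9.08) = 0.7636/1.167 = 0.6543 kJ/s.
Profitability of fathead minnows: 33.8/14.7 = 2.299 kJ/s.
Since 2.299 > R, including fathead minnows increases the long-run rate.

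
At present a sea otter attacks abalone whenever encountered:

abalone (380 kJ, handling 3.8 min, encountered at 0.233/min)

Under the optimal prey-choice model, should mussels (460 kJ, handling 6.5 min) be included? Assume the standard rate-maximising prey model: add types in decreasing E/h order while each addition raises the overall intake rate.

Current rate: (0.233×380)/(1 + 0.233×3.8) = 46.96 kJ/min.
mussels: E/h = 460/6.5 = 70.77 kJ/min.
70.77 > 46.96, so adding mussels raises the average — include it.

Yes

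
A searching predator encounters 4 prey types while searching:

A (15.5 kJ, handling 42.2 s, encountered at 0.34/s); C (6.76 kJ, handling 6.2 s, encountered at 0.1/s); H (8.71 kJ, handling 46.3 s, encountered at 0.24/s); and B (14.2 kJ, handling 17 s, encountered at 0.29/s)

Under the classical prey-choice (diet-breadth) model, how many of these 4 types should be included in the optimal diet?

2

Profitabilities (E/h, kJ/s): C 1.09, B 0.835, A 0.367, H 0.188. Add prey in this order while the next type's profitability exceeds the intake rate on those already taken.
Rate on top 1: 0.4173. B: 0.835 > 0.4173 → include.
Rate on top 2: 0.7319. A: 0.367 < 0.7319 → exclude; stop.
Optimal diet: C, B — 2 of 4 types.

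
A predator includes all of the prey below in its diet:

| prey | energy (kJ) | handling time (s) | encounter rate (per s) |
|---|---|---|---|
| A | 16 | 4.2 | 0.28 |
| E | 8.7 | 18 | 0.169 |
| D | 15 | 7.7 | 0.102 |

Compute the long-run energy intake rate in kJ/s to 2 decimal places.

1.25 kJ/s

R = (0.28×16 + 0.169×8.7 + 0.102×15) / (1 + 0.28×4.2 + 0.169×18 + 0.102×7.7) = 7.48/6.003 = 1.246 kJ/s.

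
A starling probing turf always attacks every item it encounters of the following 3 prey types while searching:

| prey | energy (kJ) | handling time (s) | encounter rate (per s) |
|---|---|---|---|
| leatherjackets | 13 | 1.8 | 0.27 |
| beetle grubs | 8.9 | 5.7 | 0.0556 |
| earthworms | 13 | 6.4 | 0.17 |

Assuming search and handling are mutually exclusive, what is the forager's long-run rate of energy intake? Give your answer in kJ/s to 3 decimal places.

R = (0.27×13 + 0.0556×8.9 + 0.17×13) / (1 + 0.27×1.8 + 0.0556×5.7 + 0.17×6.4) = 6.215/2.891 = 2.15 kJ/s.

2.150 kJ/s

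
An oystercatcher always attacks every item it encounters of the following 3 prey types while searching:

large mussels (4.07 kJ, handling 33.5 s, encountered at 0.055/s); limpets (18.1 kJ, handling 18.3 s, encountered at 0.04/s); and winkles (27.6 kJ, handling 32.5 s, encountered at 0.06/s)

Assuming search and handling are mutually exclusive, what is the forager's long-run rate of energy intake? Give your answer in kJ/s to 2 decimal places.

0.47 kJ/s

R = (0.055×4.07 + 0.04×18.1 + 0.06×27.6) / (1 + 0.055×33.5 + 0.04×18.3 + 0.06×32.5) = 2.604/5.524 = 0.4713 kJ/s.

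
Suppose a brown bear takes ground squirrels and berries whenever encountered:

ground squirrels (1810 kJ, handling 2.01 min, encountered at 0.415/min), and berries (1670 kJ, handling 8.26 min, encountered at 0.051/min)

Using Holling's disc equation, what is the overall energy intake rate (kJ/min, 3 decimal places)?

R = (0.415×1810 + 0.051×1670) / (1 + 0.415×2.01 + 0.051×8.26) = 836.3/2.255 = 370.8 kJ/min.

370.806 kJ/min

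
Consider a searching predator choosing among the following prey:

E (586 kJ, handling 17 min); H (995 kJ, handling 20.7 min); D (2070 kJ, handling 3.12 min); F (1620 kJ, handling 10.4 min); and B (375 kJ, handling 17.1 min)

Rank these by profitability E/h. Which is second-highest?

Profitability E/h (kJ/min): E = 586/17 = 34.5, H = 995/20.7 = 48.1, D = 2070/3.12 = 663, F = 1620/10.4 = 156, B = 375/17.1 = 21.9.
Ranked: D > F > H > E > B.

F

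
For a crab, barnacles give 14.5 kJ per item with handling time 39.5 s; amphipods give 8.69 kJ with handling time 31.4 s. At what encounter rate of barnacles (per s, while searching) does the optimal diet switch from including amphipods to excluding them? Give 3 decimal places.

0.078 per s

The zero-one rule: include amphipods iff E₂/h₂ > λE₁/(1+λh₁). Equality gives the switch point.
λE₁h₂ = E₂ + λE₂h₁ ⇒ λ = E₂/(E₁h₂ − E₂h₁) = 8.69/(455.3 − 343.3) = 0.07756 per s.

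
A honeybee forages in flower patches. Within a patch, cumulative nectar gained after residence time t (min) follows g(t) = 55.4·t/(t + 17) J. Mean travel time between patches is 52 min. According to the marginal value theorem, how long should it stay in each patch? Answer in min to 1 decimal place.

Optimal t* satisfies g'(t*) = g(t*)/(T + t*).
g'(t) = 55.4·17/(t + 17)². Setting 55.4·17/(t+17)² = 55.4t/[(t+17)(52+t)] gives 17(52+t) = t(t+17), so t² = 17×52 = 884.
t* = √884 = 29.73 min.

29.7 min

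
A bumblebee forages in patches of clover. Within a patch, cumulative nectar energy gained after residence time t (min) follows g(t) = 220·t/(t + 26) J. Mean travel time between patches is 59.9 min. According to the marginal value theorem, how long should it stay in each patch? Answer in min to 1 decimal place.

Maximise g(t)/(T+t): set derivative to zero → g'(t)(T+t) = g(t).
g'(t) = 220·26/(t + 26)². Setting 220·26/(t+26)² = 220t/[(t+26)(59.9+t)] gives 26(59.9+t) = t(t+26), so t² = 26×59.9 = 1557.
t* = √1557 = 39.46 min.

39.5 min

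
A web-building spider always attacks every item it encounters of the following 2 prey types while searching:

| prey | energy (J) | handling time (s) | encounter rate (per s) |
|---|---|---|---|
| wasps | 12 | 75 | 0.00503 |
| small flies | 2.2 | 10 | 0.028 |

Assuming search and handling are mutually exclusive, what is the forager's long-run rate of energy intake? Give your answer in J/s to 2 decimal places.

Energy encountered per unit search time: 0.00503×12 + 0.028×2.2 = 0.122 J/s.
Handling time per unit search time: 0.00503×75 + 0.028×10 = 0.6572.
Rate = 0.122/(1 + 0.6572) = 0.07359 J/s.

0.07 J/s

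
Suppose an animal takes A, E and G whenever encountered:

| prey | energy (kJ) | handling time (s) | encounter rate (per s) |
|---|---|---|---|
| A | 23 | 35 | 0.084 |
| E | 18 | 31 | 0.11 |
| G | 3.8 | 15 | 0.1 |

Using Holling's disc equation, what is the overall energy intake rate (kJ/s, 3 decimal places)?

0.485 kJ/s

R = Σλ_iE_i / (1 + Σλ_ih_i)
Numerator: 0.084×23 + 0.11×18 + 0.1×3.8 = 4.292
Denominator: 1 + 0.084×35 + 0.11×31 + 0.1×15 = 8.85
R = 4.292/8.85 = 0.485 kJ/s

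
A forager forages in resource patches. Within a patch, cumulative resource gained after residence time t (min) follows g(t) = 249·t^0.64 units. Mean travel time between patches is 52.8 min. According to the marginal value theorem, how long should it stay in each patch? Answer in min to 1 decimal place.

Maximise g(t)/(T+t): set derivative to zero → g'(t)(T+t) = g(t).
g'(t) = 0.64·249·t^-0.36. Setting 0.64·249·t^-0.36 = 249·t^0.64/(52.8+t) gives 0.64(52.8+t) = t, so 0.36·t = 0.64×52.8.
t* = 0.64×52.8/0.36 = 93.87 min.

93.9 min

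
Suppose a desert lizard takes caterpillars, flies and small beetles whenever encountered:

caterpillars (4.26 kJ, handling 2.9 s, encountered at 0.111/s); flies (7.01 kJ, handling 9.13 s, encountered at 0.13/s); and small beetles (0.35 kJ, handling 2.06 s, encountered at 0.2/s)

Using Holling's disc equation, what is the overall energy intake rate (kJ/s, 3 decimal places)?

0.498 kJ/s

Energy encountered per unit search time: 0.111×4.26 + 0.13×7.01 + 0.2×0.35 = 1.454 kJ/s.
Handling time per unit search time: 0.111×2.9 + 0.13×9.13 + 0.2×2.06 = 1.921.
Rate = 1.454/(1 + 1.921) = 0.4979 kJ/s.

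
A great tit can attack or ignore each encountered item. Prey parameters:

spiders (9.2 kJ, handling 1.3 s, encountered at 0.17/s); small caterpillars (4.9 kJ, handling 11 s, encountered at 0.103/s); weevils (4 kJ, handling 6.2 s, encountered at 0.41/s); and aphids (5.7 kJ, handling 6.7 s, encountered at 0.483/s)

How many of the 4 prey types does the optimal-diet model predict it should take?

1

Profitabilities (E/h, kJ/s): spiders 7.08, aphids 0.851, weevils 0.645, small caterpillars 0.445. Add prey in this order while the next type's profitability exceeds the intake rate on those already taken.
Rate on top 1: 1.281. aphids: 0.851 < 1.281 → exclude; stop.
Optimal diet: spiders — 1 of 4 types.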